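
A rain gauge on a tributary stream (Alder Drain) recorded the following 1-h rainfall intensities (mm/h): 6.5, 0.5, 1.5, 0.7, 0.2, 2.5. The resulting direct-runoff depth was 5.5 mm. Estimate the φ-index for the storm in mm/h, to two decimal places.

Only the 2 blocks with intensity above φ contribute runoff: 6.5, 2.5 mm/h.
Σ(I−φ)·Δt = d  ⇒  (6.5+2.5 − 2φ)·1 = 5.5
φ = (9.000 − 5.5/1) / 2 = 1.75 mm/h.

φ ≈ 1.75 mm/h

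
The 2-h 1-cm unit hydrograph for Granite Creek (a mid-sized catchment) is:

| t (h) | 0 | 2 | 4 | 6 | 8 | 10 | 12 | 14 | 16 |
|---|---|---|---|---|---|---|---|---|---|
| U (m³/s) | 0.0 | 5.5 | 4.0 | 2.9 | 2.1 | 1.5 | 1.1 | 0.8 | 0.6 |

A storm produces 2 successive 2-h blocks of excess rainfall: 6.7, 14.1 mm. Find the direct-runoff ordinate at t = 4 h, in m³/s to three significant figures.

By discrete convolution, Q_j = Σ (P_i / 10 mm) · U_{j−i}.
At t = 4 h (j=2): Q = (6.7/10)·4.0 + (14.1/10)·5.5 = 10.4 m³/s.

Q ≈ 10.4 m³/s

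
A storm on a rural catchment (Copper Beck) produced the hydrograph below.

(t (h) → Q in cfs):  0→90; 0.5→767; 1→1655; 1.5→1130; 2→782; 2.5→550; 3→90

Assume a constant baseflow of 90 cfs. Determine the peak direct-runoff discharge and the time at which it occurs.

Q_p = 1565.0 cfs at t = 1 h

Subtracting baseflow gives direct-runoff ordinates: 0.0, 677.0, 1565.0, 1040.0, 692.0, 460.0, 0.0 cfs.
The maximum is 1565.0 cfs, occurring at the reading for t = 1 h.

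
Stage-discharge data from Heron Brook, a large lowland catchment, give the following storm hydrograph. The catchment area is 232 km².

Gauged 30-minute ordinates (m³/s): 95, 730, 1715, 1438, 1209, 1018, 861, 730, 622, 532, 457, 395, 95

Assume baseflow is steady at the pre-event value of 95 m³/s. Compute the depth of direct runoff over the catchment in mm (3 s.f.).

d ≈ 67.2 mm

Direct runoff: 0.0, 635.0, 1620.0, 1343.0, 1114.0, 923.0, 766.0, 635.0, 527.0, 437.0, 362.0, 300.0, 0.0 m³/s; ΣQ_DR = 8662 m³/s.
V = ΣQ_DR · Δt = 8662 × 1800 s = 1.559 × 10^7 m³.
Over A = 232 km², depth = V / A = 67.2 mm.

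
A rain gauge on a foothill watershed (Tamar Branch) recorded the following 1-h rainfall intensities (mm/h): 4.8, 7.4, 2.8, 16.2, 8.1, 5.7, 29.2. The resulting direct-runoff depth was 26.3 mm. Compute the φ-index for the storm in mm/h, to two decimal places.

Only the 2 blocks with intensity above φ contribute runoff: 16.2, 29.2 mm/h.
Σ(I−φ)·Δt = d  ⇒  (16.2+29.2 − 2φ)·1 = 26.3
φ = (45.40 − 26.3/1) / 2 = 9.55 mm/h.

φ ≈ 9.55 mm/h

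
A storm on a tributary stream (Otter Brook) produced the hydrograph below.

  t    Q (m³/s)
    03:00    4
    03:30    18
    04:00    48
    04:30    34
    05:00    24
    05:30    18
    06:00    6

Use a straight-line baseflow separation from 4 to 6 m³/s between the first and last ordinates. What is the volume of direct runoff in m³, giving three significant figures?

Direct-runoff ordinates (Q − Q_b): 0.00, 13.67, 43.33, 29.00, 18.67, 12.33, 0.00 m³/s.
ΣQ_DR = 117.0 m³/s.
With Δt = 0.5 h = 1800 s, V = ΣQ_DR · Δt = 117.0 × 1800 = 2.11 × 10^5 m³.

V ≈ 2.11 × 10^5 m³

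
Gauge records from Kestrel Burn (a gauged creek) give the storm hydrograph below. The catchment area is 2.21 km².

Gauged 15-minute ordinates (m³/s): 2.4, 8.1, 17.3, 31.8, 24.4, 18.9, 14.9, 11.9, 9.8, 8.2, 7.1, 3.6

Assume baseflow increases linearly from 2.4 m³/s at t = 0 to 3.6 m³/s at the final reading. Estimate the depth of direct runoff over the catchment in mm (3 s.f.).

d ≈ 49.8 mm

Direct runoff: 0.00, 5.59, 14.68, 29.07, 21.56, 15.95, 11.85, 8.74, 6.53, 4.82, 3.61, 0.00 m³/s; ΣQ_DR = 122.4 m³/s.
V = ΣQ_DR · Δt = 122.4 × 900 s = 1.102 × 10^5 m³.
Over A = 2.21 km², depth = V / A = 49.8 mm.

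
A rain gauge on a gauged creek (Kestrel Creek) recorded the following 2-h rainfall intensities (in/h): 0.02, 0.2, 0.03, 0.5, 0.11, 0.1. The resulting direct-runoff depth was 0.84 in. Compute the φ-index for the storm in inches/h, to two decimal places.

Only the 2 blocks with intensity above φ contribute runoff: 0.2, 0.5 in/h.
Σ(I−φ)·Δt = d  ⇒  (0.2+0.5 − 2φ)·2 = 0.84
φ = (0.7000 − 0.84/2) / 2 = 0.14 in/h.

φ ≈ 0.14 in/h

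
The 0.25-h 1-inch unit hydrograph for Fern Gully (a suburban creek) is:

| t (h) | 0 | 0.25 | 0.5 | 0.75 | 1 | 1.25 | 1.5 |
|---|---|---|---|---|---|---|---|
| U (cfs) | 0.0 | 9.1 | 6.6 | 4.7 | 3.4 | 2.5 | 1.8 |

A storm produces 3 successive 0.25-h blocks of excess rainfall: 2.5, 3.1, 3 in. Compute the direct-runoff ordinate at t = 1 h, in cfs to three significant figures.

Q ≈ 42.9 cfs

By discrete convolution, Q_j = Σ (P_i / 1 in) · U_{j−i}.
At t = 1 h (j=4): Q = (2.5/1)·3.4 + (3.1/1)·4.7 + (3/1)·6.6 = 42.9 cfs.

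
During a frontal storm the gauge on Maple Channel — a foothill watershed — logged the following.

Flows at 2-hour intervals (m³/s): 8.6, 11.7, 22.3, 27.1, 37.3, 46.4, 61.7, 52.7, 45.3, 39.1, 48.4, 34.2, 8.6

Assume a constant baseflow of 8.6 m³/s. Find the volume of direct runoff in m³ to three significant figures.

Direct-runoff ordinates (Q − Q_b): 0.0, 3.1, 13.7, 18.5, 28.7, 37.8, 53.1, 44.1, 36.7, 30.5, 39.8, 25.6, 0.0 m³/s.
ΣQ_DR = 331.6 m³/s.
With Δt = 2 h = 7200 s, V = ΣQ_DR · Δt = 331.6 × 7200 = 2.39 × 10^6 m³.

V ≈ 2.39 × 10^6 m³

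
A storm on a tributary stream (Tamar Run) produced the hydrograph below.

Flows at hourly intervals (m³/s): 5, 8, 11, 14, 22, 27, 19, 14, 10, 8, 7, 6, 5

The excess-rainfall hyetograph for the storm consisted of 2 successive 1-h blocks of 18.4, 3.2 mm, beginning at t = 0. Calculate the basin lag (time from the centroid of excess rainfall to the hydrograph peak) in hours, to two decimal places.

Centroid of excess rainfall: t_c = Σ P_i·t̄_i / ΣP_i = 0.6481 h (block centres at 0.5, 1.5 h).
Hydrograph peak occurs at t = 5 h, so basin lag t_L = 5 − 0.6481 = 4.35 h.

t_L ≈ 4.35 h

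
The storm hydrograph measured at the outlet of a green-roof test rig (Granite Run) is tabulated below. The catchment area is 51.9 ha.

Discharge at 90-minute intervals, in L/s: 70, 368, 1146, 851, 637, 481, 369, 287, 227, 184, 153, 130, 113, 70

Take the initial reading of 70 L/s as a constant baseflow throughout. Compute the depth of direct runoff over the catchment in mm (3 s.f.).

Direct runoff: 0.0, 298.0, 1076.0, 781.0, 567.0, 411.0, 299.0, 217.0, 157.0, 114.0, 83.0, 60.0, 43.0, 0.0 L/s; ΣQ_DR = 4106 L/s.
V = ΣQ_DR · Δt = 4106 × 5400 s = 2.217 × 10^7 L.
Over A = 51.9 ha, depth = V / A = 42.7 mm.

d ≈ 42.7 mm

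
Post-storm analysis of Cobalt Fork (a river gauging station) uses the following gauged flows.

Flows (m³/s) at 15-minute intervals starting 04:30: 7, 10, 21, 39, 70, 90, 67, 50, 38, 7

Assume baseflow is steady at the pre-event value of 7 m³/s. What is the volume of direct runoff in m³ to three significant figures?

Direct-runoff ordinates (Q − Q_b): 0.0, 3.0, 14.0, 32.0, 63.0, 83.0, 60.0, 43.0, 31.0, 0.0 m³/s.
ΣQ_DR = 329.0 m³/s.
With Δt = 0.25 h = 900 s, V = ΣQ_DR · Δt = 329.0 × 900 = 2.96 × 10^5 m³.

V ≈ 2.96 × 10^5 m³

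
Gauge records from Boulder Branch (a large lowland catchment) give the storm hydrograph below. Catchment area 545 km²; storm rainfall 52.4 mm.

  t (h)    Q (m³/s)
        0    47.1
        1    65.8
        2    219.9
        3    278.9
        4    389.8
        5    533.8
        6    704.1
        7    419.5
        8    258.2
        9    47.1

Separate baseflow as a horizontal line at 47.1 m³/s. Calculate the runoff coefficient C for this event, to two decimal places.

ΣQ_DR = 2493 m³/s; V = ΣQ_DR·Δt = 8.976 × 10^6 m³.
Runoff depth d = V / A = 16.47 mm.
C = d / P = 16.47 / 52.4 = 0.31.

C ≈ 0.31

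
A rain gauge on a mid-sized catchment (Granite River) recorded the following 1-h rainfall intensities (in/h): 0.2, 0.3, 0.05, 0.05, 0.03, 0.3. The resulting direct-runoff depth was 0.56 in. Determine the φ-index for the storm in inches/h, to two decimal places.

φ ≈ 0.08 in/h

Only the 3 blocks with intensity above φ contribute runoff: 0.2, 0.3, 0.3 in/h.
Σ(I−φ)·Δt = d  ⇒  (0.2+0.3+0.3 − 3φ)·1 = 0.56
φ = (0.8000 − 0.56/1) / 3 = 0.08 in/h.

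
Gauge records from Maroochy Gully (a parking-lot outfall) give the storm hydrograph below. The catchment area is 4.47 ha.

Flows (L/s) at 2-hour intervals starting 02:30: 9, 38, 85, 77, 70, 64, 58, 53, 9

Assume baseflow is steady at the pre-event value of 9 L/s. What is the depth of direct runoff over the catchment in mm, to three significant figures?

d ≈ 61.5 mm

Direct runoff: 0.0, 29.0, 76.0, 68.0, 61.0, 55.0, 49.0, 44.0, 0.0 L/s; ΣQ_DR = 382.0 L/s.
V = ΣQ_DR · Δt = 382.0 × 7200 s = 2.750 × 10^6 L.
Over A = 4.47 ha, depth = V / A = 61.5 mm.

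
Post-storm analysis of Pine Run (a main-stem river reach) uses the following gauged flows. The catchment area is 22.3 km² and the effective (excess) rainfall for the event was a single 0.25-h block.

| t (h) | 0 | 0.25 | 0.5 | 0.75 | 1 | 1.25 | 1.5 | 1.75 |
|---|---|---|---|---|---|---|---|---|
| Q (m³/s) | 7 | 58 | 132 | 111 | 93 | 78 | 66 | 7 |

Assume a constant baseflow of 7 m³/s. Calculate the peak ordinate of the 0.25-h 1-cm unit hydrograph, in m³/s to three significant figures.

Direct runoff: 0.0, 51.0, 125.0, 104.0, 86.0, 71.0, 59.0, 0.0 m³/s; ΣQ_DR = 496.0 m³/s, peak = 125.0 m³/s.
Runoff depth d = ΣQ_DR·Δt / A = 496.0 × 900 / (22.3 km²) = 20.02 mm.
The 1-cm UH is the DRH scaled by (10 mm)/d, so U_p = 125.0 × 10/20.02 = 62.4 m³/s.

U_p ≈ 62.4 m³/s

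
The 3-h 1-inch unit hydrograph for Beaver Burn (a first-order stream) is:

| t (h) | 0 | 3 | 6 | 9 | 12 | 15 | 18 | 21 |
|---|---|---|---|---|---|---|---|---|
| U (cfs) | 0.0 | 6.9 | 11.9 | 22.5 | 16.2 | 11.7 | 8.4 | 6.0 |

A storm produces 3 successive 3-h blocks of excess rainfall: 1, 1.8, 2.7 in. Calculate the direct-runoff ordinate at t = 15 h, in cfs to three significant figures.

By discrete convolution, Q_j = Σ (P_i / 1 in) · U_{j−i}.
At t = 15 h (j=5): Q = (1/1)·11.7 + (1.8/1)·16.2 + (2.7/1)·22.5 = 102 cfs.

Q ≈ 102 cfs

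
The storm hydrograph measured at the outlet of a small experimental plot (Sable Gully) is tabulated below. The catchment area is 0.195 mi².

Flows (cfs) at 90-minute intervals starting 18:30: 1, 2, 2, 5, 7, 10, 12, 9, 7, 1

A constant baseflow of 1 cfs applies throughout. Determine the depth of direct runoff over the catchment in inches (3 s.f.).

d ≈ 0.548 in

Direct runoff: 0.0, 1.0, 1.0, 4.0, 6.0, 9.0, 11.0, 8.0, 6.0, 0.0 cfs; ΣQ_DR = 46.00 cfs.
V = ΣQ_DR · Δt = 46.00 × 5400 s = 2.484 × 10^5 ft³.
Over A = 0.195 mi², depth = V / A = 0.548 in.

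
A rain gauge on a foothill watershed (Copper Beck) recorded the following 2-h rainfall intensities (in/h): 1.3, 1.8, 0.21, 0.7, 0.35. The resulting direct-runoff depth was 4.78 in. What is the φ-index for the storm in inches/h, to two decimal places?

Only the 3 blocks with intensity above φ contribute runoff: 1.3, 1.8, 0.7 in/h.
Σ(I−φ)·Δt = d  ⇒  (1.3+1.8+0.7 − 3φ)·2 = 4.78
φ = (3.800 − 4.78/2) / 3 = 0.47 in/h.

φ ≈ 0.47 in/h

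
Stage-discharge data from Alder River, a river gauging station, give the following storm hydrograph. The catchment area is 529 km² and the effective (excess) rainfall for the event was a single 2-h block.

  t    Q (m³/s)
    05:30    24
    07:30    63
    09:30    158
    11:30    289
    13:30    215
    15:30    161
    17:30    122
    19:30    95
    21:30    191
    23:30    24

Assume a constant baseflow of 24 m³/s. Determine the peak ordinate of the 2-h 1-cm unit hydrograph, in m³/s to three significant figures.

Direct runoff: 0.0, 39.0, 134.0, 265.0, 191.0, 137.0, 98.0, 71.0, 167.0, 0.0 m³/s; ΣQ_DR = 1102 m³/s, peak = 265.0 m³/s.
Runoff depth d = ΣQ_DR·Δt / A = 1102 × 7200 / (529 km²) = 15.00 mm.
The 1-cm UH is the DRH scaled by (10 mm)/d, so U_p = 265.0 × 10/15.00 = 177 m³/s.

U_p ≈ 177 m³/s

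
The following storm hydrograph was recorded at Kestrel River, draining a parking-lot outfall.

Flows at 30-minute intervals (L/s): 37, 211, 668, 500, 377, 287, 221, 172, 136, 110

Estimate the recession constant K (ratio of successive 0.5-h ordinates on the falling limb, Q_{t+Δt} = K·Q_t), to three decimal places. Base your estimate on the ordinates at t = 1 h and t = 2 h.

Using the recession-limb readings at t = 1 h and t = 2 h: Q falls from 668 to 377 L/s over 2 intervals.
K = (Q₂/Q₁)^(1/2) = (377/668)^(1/2) = 0.751.

K ≈ 0.751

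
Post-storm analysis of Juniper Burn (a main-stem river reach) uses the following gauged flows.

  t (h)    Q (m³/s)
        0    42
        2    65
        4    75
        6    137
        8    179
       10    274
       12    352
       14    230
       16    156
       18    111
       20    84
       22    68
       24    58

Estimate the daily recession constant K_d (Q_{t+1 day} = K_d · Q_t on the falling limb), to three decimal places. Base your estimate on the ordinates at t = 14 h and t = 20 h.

K_d ≈ 0.018

Between t = 14 h and t = 20 h the flow falls from 230 to 84 m³/s over 3×2 h = 6 h.
Per-interval ratio K = (84/230)^(1/3) = 0.7148; K_d = K^(24/2) = 0.018.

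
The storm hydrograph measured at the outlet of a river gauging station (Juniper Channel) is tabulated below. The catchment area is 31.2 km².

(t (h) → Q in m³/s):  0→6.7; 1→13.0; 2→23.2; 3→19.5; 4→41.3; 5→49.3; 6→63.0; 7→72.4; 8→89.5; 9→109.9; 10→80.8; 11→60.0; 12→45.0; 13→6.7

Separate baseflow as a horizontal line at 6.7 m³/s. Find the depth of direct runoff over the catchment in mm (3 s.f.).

Direct runoff: 0.0, 6.3, 16.5, 12.8, 34.6, 42.6, 56.3, 65.7, 82.8, 103.2, 74.1, 53.3, 38.3, 0.0 m³/s; ΣQ_DR = 586.5 m³/s.
V = ΣQ_DR · Δt = 586.5 × 3600 s = 2.111 × 10^6 m³.
Over A = 31.2 km², depth = V / A = 67.7 mm.

d ≈ 67.7 mm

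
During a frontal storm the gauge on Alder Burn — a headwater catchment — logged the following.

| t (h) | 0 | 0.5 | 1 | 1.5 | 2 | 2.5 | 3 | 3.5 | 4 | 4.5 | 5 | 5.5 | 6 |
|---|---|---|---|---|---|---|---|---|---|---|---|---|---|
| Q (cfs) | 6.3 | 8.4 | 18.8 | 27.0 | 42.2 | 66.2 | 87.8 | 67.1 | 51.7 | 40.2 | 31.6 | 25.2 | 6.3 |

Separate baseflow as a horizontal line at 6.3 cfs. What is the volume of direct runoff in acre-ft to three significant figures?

V ≈ 16.4 acre-ft

Direct-runoff ordinates (Q − Q_b): 0.0, 2.1, 12.5, 20.7, 35.9, 59.9, 81.5, 60.8, 45.4, 33.9, 25.3, 18.9, 0.0 cfs.
ΣQ_DR = 396.9 cfs.
With Δt = 0.5 h = 1800 s, V = ΣQ_DR · Δt = 396.9 × 1800 = 7.14 × 10^5 ft³ = 16.4 acre-ft.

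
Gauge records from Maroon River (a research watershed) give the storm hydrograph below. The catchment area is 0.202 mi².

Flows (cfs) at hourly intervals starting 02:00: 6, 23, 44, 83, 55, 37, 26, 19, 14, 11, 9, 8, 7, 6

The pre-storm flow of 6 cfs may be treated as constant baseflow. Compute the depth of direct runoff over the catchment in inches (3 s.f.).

Direct runoff: 0.0, 17.0, 38.0, 77.0, 49.0, 31.0, 20.0, 13.0, 8.0, 5.0, 3.0, 2.0, 1.0, 0.0 cfs; ΣQ_DR = 264.0 cfs.
V = ΣQ_DR · Δt = 264.0 × 3600 s = 9.504 × 10^5 ft³.
Over A = 0.202 mi², depth = V / A = 2.03 in.

d ≈ 2.03 in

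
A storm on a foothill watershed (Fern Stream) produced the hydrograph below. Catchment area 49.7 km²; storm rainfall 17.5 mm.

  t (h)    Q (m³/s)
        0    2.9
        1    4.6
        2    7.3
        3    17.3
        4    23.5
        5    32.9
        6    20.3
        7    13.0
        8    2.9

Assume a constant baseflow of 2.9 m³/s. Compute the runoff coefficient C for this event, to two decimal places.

ΣQ_DR = 98.60 m³/s; V = ΣQ_DR·Δt = 3.550 × 10^5 m³.
Runoff depth d = V / A = 7.142 mm.
C = d / P = 7.142 / 17.5 = 0.41.

C ≈ 0.41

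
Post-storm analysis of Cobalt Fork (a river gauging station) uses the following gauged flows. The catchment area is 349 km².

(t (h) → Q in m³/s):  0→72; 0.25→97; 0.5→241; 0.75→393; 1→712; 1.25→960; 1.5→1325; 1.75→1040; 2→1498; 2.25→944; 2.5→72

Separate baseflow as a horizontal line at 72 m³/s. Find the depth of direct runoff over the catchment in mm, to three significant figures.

Direct runoff: 0.0, 25.0, 169.0, 321.0, 640.0, 888.0, 1253.0, 968.0, 1426.0, 872.0, 0.0 m³/s; ΣQ_DR = 6562 m³/s.
V = ΣQ_DR · Δt = 6562 × 900 s = 5.906 × 10^6 m³.
Over A = 349 km², depth = V / A = 16.9 mm.

d ≈ 16.9 mm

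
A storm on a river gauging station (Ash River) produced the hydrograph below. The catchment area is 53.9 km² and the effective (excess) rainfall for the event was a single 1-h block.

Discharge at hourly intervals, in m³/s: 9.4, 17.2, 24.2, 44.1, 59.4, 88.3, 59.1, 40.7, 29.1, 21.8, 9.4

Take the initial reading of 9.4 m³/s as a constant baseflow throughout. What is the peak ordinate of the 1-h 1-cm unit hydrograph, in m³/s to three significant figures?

U_p ≈ 39.5 m³/s

Direct runoff: 0.0, 7.8, 14.8, 34.7, 50.0, 78.9, 49.7, 31.3, 19.7, 12.4, 0.0 m³/s; ΣQ_DR = 299.3 m³/s, peak = 78.9 m³/s.
Runoff depth d = ΣQ_DR·Δt / A = 299.3 × 3600 / (53.9 km²) = 19.99 mm.
The 1-cm UH is the DRH scaled by (10 mm)/d, so U_p = 78.9 × 10/19.99 = 39.5 m³/s.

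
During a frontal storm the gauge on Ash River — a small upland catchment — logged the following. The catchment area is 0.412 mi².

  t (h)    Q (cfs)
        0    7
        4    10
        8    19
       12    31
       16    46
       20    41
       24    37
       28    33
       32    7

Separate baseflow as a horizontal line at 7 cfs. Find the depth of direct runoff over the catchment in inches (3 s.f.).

d ≈ 2.53 in

Direct runoff: 0.0, 3.0, 12.0, 24.0, 39.0, 34.0, 30.0, 26.0, 0.0 cfs; ΣQ_DR = 168.0 cfs.
V = ΣQ_DR · Δt = 168.0 × 14400 s = 2.419 × 10^6 ft³.
Over A = 0.412 mi², depth = V / A = 2.53 in.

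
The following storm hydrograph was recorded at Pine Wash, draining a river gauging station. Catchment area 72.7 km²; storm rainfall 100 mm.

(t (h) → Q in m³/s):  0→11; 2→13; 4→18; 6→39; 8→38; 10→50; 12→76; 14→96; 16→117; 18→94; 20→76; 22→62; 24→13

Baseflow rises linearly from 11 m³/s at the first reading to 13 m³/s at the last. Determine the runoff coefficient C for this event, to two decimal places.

ΣQ_DR = 547.0 m³/s; V = ΣQ_DR·Δt = 3.938 × 10^6 m³.
Runoff depth d = V / A = 54.17 mm.
C = d / P = 54.17 / 100 = 0.54.

C ≈ 0.54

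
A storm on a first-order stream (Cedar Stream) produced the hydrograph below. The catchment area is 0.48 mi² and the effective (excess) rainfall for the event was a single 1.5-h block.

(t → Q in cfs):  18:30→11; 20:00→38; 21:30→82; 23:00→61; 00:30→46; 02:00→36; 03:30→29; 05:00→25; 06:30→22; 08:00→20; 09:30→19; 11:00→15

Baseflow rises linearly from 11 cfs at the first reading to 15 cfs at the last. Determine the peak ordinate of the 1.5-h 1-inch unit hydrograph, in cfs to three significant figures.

U_p ≈ 58.5 cfs

Direct runoff: 0.00, 26.64, 70.27, 48.91, 33.55, 23.18, 15.82, 11.45, 8.09, 5.73, 4.36, 0.00 cfs; ΣQ_DR = 248.0 cfs, peak = 70.27 cfs.
Runoff depth d = ΣQ_DR·Δt / A = 248.0 × 5400 / (0.48 mi²) = 1.201 in.
The 1-inch UH is the DRH scaled by (1 in)/d, so U_p = 70.27 × 1/1.201 = 58.5 cfs.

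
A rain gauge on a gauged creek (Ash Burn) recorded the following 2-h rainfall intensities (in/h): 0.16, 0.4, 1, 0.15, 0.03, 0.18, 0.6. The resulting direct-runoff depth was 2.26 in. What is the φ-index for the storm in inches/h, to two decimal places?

φ ≈ 0.29 in/h

Only the 3 blocks with intensity above φ contribute runoff: 0.4, 1, 0.6 in/h.
Σ(I−φ)·Δt = d  ⇒  (0.4+1+0.6 − 3φ)·2 = 2.26
φ = (2.000 − 2.26/2) / 3 = 0.29 in/h.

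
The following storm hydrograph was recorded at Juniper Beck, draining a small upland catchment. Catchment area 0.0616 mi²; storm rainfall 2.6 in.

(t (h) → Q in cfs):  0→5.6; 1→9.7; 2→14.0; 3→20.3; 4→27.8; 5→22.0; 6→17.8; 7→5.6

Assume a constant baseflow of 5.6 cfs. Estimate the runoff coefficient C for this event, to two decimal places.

C ≈ 0.75

ΣQ_DR = 78.00 cfs; V = ΣQ_DR·Δt = 2.808 × 10^5 ft³.
Runoff depth d = V / A = 1.962 in.
C = d / P = 1.962 / 2.6 = 0.75.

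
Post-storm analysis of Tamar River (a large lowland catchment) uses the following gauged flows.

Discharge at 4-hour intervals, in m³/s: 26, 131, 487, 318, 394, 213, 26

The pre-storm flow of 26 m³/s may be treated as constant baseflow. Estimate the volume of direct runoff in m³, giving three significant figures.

V ≈ 2.03 × 10^7 m³

Direct-runoff ordinates (Q − Q_b): 0.0, 105.0, 461.0, 292.0, 368.0, 187.0, 0.0 m³/s.
ΣQ_DR = 1413 m³/s.
With Δt = 4 h = 14400 s, V = ΣQ_DR · Δt = 1413 × 14400 = 2.03 × 10^7 m³.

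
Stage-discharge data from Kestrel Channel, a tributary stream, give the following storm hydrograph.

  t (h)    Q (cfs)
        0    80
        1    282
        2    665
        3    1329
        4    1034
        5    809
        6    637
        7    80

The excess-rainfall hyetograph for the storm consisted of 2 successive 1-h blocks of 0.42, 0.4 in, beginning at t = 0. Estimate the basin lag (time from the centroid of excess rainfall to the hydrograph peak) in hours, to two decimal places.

Centroid of excess rainfall: t_c = Σ P_i·t̄_i / ΣP_i = 0.9878 h (block centres at 0.5, 1.5 h).
Hydrograph peak occurs at t = 3 h, so basin lag t_L = 3 − 0.9878 = 2.01 h.

t_L ≈ 2.01 h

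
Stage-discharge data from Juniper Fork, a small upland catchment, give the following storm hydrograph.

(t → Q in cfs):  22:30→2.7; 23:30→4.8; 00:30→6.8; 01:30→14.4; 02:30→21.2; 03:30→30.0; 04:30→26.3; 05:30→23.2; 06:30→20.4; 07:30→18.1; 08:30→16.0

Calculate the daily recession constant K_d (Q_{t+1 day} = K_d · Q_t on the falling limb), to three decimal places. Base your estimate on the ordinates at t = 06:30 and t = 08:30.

K_d ≈ 0.054

Between t = 06:30 and t = 08:30 the flow falls from 20.4 to 16.0 cfs over 2×1 h = 2 h.
Per-interval ratio K = (16.0/20.4)^(1/2) = 0.8856; K_d = K^(24/1) = 0.054.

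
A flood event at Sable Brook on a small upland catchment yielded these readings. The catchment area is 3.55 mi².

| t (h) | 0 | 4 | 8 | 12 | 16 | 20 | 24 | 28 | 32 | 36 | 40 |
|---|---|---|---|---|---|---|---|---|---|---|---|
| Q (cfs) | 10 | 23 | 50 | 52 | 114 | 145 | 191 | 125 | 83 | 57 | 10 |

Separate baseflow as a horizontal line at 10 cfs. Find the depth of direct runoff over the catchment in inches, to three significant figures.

Direct runoff: 0.0, 13.0, 40.0, 42.0, 104.0, 135.0, 181.0, 115.0, 73.0, 47.0, 0.0 cfs; ΣQ_DR = 750.0 cfs.
V = ΣQ_DR · Δt = 750.0 × 14400 s = 1.080 × 10^7 ft³.
Over A = 3.55 mi², depth = V / A = 1.31 in.

d ≈ 1.31 in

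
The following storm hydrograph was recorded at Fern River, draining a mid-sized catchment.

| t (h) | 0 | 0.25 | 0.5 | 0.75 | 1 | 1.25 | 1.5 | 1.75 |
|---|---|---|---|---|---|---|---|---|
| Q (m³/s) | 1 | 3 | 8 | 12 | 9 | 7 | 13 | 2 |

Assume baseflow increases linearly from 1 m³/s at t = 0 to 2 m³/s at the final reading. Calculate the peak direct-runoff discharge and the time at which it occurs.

Q_p = 11.14 m³/s at t = 1.5 h

Subtracting baseflow gives direct-runoff ordinates: 0.00, 1.86, 6.71, 10.57, 7.43, 5.29, 11.14, 0.00 m³/s.
The maximum is 11.14 m³/s, occurring at the reading for t = 1.5 h.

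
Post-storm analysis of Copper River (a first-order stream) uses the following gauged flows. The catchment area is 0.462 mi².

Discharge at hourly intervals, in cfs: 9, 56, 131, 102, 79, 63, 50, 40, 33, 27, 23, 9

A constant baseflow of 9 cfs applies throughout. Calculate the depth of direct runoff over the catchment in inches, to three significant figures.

d ≈ 1.72 in

Direct runoff: 0.0, 47.0, 122.0, 93.0, 70.0, 54.0, 41.0, 31.0, 24.0, 18.0, 14.0, 0.0 cfs; ΣQ_DR = 514.0 cfs.
V = ΣQ_DR · Δt = 514.0 × 3600 s = 1.850 × 10^6 ft³.
Over A = 0.462 mi², depth = V / A = 1.72 in.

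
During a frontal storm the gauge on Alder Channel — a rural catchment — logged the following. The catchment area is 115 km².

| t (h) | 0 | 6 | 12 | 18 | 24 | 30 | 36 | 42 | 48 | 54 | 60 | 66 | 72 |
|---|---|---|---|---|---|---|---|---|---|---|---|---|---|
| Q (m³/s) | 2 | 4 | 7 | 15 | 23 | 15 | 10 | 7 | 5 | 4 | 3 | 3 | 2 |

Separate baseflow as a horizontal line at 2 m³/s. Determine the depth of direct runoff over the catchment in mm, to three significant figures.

Direct runoff: 0.0, 2.0, 5.0, 13.0, 21.0, 13.0, 8.0, 5.0, 3.0, 2.0, 1.0, 1.0, 0.0 m³/s; ΣQ_DR = 74.00 m³/s.
V = ΣQ_DR · Δt = 74.00 × 21600 s = 1.598 × 10^6 m³.
Over A = 115 km², depth = V / A = 13.9 mm.

d ≈ 13.9 mm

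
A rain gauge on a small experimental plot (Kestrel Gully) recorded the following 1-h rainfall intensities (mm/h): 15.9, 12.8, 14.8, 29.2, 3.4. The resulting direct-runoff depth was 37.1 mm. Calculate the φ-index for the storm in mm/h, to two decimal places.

Only the 4 blocks with intensity above φ contribute runoff: 15.9, 12.8, 14.8, 29.2 mm/h.
Σ(I−φ)·Δt = d  ⇒  (15.9+12.8+14.8+29.2 − 4φ)·1 = 37.1
φ = (72.70 − 37.1/1) / 4 = 8.90 mm/h.

φ ≈ 8.90 mm/h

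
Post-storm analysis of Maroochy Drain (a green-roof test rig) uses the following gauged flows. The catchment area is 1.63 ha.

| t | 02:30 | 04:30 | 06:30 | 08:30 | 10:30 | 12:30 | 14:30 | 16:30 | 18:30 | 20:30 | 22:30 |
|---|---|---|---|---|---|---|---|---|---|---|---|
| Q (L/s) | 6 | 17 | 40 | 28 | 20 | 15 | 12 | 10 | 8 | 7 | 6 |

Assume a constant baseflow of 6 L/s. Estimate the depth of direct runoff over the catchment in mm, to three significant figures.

Direct runoff: 0.0, 11.0, 34.0, 22.0, 14.0, 9.0, 6.0, 4.0, 2.0, 1.0, 0.0 L/s; ΣQ_DR = 103.0 L/s.
V = ΣQ_DR · Δt = 103.0 × 7200 s = 7.416 × 10^5 L.
Over A = 1.63 ha, depth = V / A = 45.5 mm.

d ≈ 45.5 mm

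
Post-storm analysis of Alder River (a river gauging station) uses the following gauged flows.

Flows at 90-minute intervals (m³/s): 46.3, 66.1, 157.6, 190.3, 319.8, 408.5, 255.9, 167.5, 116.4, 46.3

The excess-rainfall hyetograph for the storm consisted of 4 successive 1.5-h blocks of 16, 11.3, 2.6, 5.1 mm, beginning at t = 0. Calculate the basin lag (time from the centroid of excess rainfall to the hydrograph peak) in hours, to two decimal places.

Centroid of excess rainfall: t_c = Σ P_i·t̄_i / ΣP_i = 2.1129 h (block centres at 0.75, 2.25, 3.75, 5.25 h).
Hydrograph peak occurs at t = 7.5 h, so basin lag t_L = 7.5 − 2.1129 = 5.39 h.

t_L ≈ 5.39 h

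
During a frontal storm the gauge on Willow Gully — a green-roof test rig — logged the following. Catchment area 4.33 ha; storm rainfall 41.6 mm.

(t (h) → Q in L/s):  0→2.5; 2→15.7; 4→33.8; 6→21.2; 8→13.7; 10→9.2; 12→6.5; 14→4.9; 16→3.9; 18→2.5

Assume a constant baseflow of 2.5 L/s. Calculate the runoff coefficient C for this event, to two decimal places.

ΣQ_DR = 88.90 L/s; V = ΣQ_DR·Δt = 6.401 × 10^5 L.
Runoff depth d = V / A = 14.78 mm.
C = d / P = 14.78 / 41.6 = 0.36.

C ≈ 0.36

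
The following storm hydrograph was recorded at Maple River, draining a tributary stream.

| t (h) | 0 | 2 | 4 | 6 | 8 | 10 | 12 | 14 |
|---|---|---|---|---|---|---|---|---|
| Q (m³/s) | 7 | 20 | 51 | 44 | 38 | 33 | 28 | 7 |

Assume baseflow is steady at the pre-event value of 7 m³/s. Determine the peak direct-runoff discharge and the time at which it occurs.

Subtracting baseflow gives direct-runoff ordinates: 0.0, 13.0, 44.0, 37.0, 31.0, 26.0, 21.0, 0.0 m³/s.
The maximum is 44.0 m³/s, occurring at the reading for t = 4 h.

Q_p = 44.0 m³/s at t = 4 h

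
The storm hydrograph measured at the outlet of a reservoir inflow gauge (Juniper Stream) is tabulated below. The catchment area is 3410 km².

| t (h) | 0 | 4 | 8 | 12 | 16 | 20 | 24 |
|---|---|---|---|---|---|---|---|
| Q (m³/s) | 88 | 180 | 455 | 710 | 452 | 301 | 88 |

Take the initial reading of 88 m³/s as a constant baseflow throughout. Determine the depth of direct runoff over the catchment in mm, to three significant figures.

d ≈ 7.00 mm

Direct runoff: 0.0, 92.0, 367.0, 622.0, 364.0, 213.0, 0.0 m³/s; ΣQ_DR = 1658 m³/s.
V = ΣQ_DR · Δt = 1658 × 14400 s = 2.388 × 10^7 m³.
Over A = 3410 km², depth = V / A = 7.00 mm.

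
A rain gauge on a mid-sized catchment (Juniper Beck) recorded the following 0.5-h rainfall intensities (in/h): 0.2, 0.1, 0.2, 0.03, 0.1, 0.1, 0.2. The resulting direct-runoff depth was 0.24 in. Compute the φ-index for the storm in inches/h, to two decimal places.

Only the 6 blocks with intensity above φ contribute runoff: 0.2, 0.1, 0.2, 0.1, 0.1, 0.2 in/h.
Σ(I−φ)·Δt = d  ⇒  (0.2+0.1+0.2+0.1+0.1+0.2 − 6φ)·0.5 = 0.24
φ = (0.9000 − 0.24/0.5) / 6 = 0.07 in/h.

φ ≈ 0.07 in/h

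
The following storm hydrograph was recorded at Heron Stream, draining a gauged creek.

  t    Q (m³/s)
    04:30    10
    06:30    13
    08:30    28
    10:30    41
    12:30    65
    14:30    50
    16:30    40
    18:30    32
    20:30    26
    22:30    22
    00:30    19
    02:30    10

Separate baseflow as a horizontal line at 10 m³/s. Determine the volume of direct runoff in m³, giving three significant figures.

V ≈ 1.70 × 10^6 m³

Direct-runoff ordinates (Q − Q_b): 0.0, 3.0, 18.0, 31.0, 55.0, 40.0, 30.0, 22.0, 16.0, 12.0, 9.0, 0.0 m³/s.
ΣQ_DR = 236.0 m³/s.
With Δt = 2 h = 7200 s, V = ΣQ_DR · Δt = 236.0 × 7200 = 1.70 × 10^6 m³.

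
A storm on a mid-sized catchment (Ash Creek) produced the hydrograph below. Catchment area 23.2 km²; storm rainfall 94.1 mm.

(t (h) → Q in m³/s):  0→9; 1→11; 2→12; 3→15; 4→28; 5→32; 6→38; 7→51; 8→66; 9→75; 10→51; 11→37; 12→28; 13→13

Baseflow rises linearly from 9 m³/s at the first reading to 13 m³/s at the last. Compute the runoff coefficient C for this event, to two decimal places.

ΣQ_DR = 312.0 m³/s; V = ΣQ_DR·Δt = 1.123 × 10^6 m³.
Runoff depth d = V / A = 48.41 mm.
C = d / P = 48.41 / 94.1 = 0.51.

C ≈ 0.51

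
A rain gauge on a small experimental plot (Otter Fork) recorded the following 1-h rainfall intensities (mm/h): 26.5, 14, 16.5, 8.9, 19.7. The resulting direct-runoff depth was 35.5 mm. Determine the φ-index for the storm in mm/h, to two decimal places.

Only the 4 blocks with intensity above φ contribute runoff: 26.5, 14, 16.5, 19.7 mm/h.
Σ(I−φ)·Δt = d  ⇒  (26.5+14+16.5+19.7 − 4φ)·1 = 35.5
φ = (76.70 − 35.5/1) / 4 = 10.30 mm/h.

φ ≈ 10.30 mm/h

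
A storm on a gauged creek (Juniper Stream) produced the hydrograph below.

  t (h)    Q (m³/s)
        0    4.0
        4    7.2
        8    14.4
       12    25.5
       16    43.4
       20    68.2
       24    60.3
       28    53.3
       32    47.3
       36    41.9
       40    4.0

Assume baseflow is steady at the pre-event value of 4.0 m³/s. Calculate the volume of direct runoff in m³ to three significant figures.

V ≈ 4.69 × 10^6 m³

Direct-runoff ordinates (Q − Q_b): 0.0, 3.2, 10.4, 21.5, 39.4, 64.2, 56.3, 49.3, 43.3, 37.9, 0.0 m³/s.
ΣQ_DR = 325.5 m³/s.
With Δt = 4 h = 14400 s, V = ΣQ_DR · Δt = 325.5 × 14400 = 4.69 × 10^6 m³.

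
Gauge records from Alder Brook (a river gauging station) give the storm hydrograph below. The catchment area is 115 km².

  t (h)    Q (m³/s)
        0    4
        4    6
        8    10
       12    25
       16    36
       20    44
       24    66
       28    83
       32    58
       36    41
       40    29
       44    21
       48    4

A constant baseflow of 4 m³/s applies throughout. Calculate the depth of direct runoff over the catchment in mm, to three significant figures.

Direct runoff: 0.0, 2.0, 6.0, 21.0, 32.0, 40.0, 62.0, 79.0, 54.0, 37.0, 25.0, 17.0, 0.0 m³/s; ΣQ_DR = 375.0 m³/s.
V = ΣQ_DR · Δt = 375.0 × 14400 s = 5.400 × 10^6 m³.
Over A = 115 km², depth = V / A = 47.0 mm.

d ≈ 47.0 mm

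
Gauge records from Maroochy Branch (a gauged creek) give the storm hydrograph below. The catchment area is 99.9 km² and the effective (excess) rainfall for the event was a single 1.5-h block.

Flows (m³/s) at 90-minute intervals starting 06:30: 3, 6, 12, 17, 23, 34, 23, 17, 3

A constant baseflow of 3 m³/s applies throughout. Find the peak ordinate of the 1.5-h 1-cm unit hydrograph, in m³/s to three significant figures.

U_p ≈ 51.7 m³/s

Direct runoff: 0.0, 3.0, 9.0, 14.0, 20.0, 31.0, 20.0, 14.0, 0.0 m³/s; ΣQ_DR = 111.0 m³/s, peak = 31.0 m³/s.
Runoff depth d = ΣQ_DR·Δt / A = 111.0 × 5400 / (99.9 km²) = 6.000 mm.
The 1-cm UH is the DRH scaled by (10 mm)/d, so U_p = 31.0 × 10/6.000 = 51.7 m³/s.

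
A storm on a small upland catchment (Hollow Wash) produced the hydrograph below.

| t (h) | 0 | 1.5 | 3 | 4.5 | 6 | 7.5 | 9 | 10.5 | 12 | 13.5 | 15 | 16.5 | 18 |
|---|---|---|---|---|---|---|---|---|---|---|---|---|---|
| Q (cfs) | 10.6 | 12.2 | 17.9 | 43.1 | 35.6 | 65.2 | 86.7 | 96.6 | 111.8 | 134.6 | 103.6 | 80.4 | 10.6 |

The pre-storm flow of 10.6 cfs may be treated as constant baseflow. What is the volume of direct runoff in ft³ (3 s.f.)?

Direct-runoff ordinates (Q − Q_b): 0.0, 1.6, 7.3, 32.5, 25.0, 54.6, 76.1, 86.0, 101.2, 124.0, 93.0, 69.8, 0.0 cfs.
ΣQ_DR = 671.1 cfs.
With Δt = 1.5 h = 5400 s, V = ΣQ_DR · Δt = 671.1 × 5400 = 3.62 × 10^6 ft³.

V ≈ 3.62 × 10^6 ft³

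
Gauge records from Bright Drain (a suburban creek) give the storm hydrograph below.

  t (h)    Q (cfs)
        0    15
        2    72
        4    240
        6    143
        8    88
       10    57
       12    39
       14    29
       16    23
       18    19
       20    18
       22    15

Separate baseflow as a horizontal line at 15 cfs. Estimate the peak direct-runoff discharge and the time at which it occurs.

Q_p = 225.0 cfs at t = 4 h

Subtracting baseflow gives direct-runoff ordinates: 0.0, 57.0, 225.0, 128.0, 73.0, 42.0, 24.0, 14.0, 8.0, 4.0, 3.0, 0.0 cfs.
The maximum is 225.0 cfs, occurring at the reading for t = 4 h.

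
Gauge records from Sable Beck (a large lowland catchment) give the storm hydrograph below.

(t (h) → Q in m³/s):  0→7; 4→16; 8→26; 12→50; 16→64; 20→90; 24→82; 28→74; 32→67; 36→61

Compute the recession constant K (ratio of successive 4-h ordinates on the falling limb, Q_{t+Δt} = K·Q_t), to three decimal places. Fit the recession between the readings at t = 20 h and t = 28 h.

K ≈ 0.907

Using the recession-limb readings at t = 20 h and t = 28 h: Q falls from 90 to 74 m³/s over 2 intervals.
K = (Q₂/Q₁)^(1/2) = (74/90)^(1/2) = 0.907.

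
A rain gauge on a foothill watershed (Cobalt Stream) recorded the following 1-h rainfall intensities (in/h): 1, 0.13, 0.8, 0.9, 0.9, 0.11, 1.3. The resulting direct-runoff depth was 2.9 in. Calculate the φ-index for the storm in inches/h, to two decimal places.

φ ≈ 0.40 in/h

Only the 5 blocks with intensity above φ contribute runoff: 1, 0.8, 0.9, 0.9, 1.3 in/h.
Σ(I−φ)·Δt = d  ⇒  (1+0.8+0.9+0.9+1.3 − 5φ)·1 = 2.9
φ = (4.900 − 2.9/1) / 5 = 0.40 in/h.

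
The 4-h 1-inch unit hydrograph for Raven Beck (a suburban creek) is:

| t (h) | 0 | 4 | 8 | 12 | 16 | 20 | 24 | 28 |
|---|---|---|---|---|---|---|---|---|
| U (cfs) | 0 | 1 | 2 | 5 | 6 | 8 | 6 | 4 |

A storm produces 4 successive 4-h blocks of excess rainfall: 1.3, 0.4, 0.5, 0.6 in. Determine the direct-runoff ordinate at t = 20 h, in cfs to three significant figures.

By discrete convolution, Q_j = Σ (P_i / 1 in) · U_{j−i}.
At t = 20 h (j=5): Q = (1.3/1)·8 + (0.4/1)·6 + (0.5/1)·5 + (0.6/1)·2 = 16.5 cfs.

Q ≈ 16.5 cfs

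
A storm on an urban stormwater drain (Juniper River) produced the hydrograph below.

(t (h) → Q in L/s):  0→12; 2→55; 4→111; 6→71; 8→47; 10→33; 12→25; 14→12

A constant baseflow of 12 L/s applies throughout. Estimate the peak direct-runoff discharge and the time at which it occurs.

Subtracting baseflow gives direct-runoff ordinates: 0.0, 43.0, 99.0, 59.0, 35.0, 21.0, 13.0, 0.0 L/s.
The maximum is 99.0 L/s, occurring at the reading for t = 4 h.

Q_p = 99.0 L/s at t = 4 h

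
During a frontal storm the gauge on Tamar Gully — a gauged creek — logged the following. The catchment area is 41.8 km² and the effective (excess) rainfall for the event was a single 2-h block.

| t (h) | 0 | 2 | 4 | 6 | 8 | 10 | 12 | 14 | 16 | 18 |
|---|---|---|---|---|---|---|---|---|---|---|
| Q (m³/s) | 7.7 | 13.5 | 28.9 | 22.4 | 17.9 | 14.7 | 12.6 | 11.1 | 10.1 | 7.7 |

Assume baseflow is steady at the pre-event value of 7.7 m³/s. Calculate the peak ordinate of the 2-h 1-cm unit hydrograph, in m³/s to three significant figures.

Direct runoff: 0.0, 5.8, 21.2, 14.7, 10.2, 7.0, 4.9, 3.4, 2.4, 0.0 m³/s; ΣQ_DR = 69.60 m³/s, peak = 21.2 m³/s.
Runoff depth d = ΣQ_DR·Δt / A = 69.60 × 7200 / (41.8 km²) = 11.99 mm.
The 1-cm UH is the DRH scaled by (10 mm)/d, so U_p = 21.2 × 10/11.99 = 17.7 m³/s.

U_p ≈ 17.7 m³/s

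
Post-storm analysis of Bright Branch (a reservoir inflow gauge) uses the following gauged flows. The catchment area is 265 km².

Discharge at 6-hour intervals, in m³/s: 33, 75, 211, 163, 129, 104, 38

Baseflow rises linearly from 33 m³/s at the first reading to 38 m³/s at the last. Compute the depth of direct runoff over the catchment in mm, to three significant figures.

d ≈ 41.1 mm

Direct runoff: 0.00, 41.17, 176.33, 127.50, 92.67, 66.83, 0.00 m³/s; ΣQ_DR = 504.5 m³/s.
V = ΣQ_DR · Δt = 504.5 × 21600 s = 1.090 × 10^7 m³.
Over A = 265 km², depth = V / A = 41.1 mm.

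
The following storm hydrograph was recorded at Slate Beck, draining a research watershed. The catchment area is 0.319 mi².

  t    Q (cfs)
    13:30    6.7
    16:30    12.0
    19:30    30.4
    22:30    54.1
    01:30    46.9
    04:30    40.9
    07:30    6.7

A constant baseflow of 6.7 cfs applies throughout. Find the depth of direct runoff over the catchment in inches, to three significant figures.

Direct runoff: 0.0, 5.3, 23.7, 47.4, 40.2, 34.2, 0.0 cfs; ΣQ_DR = 150.8 cfs.
V = ΣQ_DR · Δt = 150.8 × 10800 s = 1.629 × 10^6 ft³.
Over A = 0.319 mi², depth = V / A = 2.20 in.

d ≈ 2.20 in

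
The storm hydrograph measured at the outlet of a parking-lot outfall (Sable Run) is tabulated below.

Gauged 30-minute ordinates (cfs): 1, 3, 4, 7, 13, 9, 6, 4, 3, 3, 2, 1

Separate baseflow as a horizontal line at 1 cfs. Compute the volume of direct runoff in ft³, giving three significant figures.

Direct-runoff ordinates (Q − Q_b): 0.0, 2.0, 3.0, 6.0, 12.0, 8.0, 5.0, 3.0, 2.0, 2.0, 1.0, 0.0 cfs.
ΣQ_DR = 44.00 cfs.
With Δt = 0.5 h = 1800 s, V = ΣQ_DR · Δt = 44.00 × 1800 = 79200 ft³.

V ≈ 79200 ft³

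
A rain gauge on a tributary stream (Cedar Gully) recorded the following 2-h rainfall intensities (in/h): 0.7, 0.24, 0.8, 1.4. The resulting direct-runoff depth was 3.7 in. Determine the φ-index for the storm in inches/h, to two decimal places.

Only the 3 blocks with intensity above φ contribute runoff: 0.7, 0.8, 1.4 in/h.
Σ(I−φ)·Δt = d  ⇒  (0.7+0.8+1.4 − 3φ)·2 = 3.7
φ = (2.900 − 3.7/2) / 3 = 0.35 in/h.

φ ≈ 0.35 in/h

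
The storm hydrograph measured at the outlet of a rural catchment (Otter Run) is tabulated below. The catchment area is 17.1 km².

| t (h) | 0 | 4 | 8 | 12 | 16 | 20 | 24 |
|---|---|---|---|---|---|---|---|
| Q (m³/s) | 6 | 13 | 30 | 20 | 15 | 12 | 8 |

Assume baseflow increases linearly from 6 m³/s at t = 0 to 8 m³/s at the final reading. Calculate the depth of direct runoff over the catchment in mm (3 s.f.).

d ≈ 46.3 mm

Direct runoff: 0.00, 6.67, 23.33, 13.00, 7.67, 4.33, 0.00 m³/s; ΣQ_DR = 55.00 m³/s.
V = ΣQ_DR · Δt = 55.00 × 14400 s = 7.920 × 10^5 m³.
Over A = 17.1 km², depth = V / A = 46.3 mm.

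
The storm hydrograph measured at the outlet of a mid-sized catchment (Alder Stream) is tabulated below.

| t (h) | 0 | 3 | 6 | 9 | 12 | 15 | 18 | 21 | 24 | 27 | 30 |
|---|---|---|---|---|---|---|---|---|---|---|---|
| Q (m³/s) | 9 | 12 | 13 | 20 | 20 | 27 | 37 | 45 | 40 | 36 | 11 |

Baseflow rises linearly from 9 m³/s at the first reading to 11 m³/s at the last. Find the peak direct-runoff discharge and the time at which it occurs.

Q_p = 34.60 m³/s at t = 21 h

Subtracting baseflow gives direct-runoff ordinates: 0.00, 2.80, 3.60, 10.40, 10.20, 17.00, 26.80, 34.60, 29.40, 25.20, 0.00 m³/s.
The maximum is 34.60 m³/s, occurring at the reading for t = 21 h.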